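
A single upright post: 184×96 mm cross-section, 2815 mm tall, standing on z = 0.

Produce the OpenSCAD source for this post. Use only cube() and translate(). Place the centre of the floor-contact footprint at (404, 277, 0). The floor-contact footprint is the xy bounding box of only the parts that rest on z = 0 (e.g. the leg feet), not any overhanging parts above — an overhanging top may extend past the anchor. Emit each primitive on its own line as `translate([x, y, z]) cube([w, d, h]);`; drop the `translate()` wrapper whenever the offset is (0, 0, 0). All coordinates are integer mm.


translate([312, 229, 0]) cube([184, 96, 2815]);


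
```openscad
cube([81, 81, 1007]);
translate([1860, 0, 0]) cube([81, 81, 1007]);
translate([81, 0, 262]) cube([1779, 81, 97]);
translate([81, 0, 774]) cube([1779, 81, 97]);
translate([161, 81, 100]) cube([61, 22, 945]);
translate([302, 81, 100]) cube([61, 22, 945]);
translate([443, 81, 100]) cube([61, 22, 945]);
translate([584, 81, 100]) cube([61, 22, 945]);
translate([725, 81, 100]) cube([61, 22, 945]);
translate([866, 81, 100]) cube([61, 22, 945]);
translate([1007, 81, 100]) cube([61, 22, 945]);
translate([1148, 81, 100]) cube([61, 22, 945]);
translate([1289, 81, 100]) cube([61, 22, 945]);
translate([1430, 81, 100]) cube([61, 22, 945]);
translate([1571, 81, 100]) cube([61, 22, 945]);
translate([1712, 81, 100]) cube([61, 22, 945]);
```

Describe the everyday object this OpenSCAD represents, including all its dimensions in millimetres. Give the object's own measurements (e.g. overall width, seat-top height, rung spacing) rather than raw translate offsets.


A fence section. Two 81×81 mm posts, 1007 mm tall, stand on the floor with a clear span of 1779 mm between their inner faces. Two horizontal rails of 81×97 mm section span the gap between the posts with their undersides at z = 262 mm and z = 774 mm, flush with the posts' −y face. 12 pickets, each 61 mm wide, 22 mm thick and 945 mm tall, are fixed to the +y face of the rails with their bottoms at z = 100 mm, spaced across the span with a 80 mm gap after the −x post and between neighbouring pickets, with 87 mm left before the +x post.


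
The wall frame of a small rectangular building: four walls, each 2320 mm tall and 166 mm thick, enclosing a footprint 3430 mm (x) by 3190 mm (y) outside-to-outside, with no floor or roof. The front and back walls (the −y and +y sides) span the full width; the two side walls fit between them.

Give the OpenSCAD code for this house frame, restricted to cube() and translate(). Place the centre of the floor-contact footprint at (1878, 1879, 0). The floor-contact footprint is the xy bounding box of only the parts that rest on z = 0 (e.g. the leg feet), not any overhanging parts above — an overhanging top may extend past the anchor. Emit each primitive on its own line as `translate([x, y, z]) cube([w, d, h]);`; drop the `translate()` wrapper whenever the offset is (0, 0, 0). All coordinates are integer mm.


translate([163, 284, 0]) cube([3430, 166, 2320]);
translate([163, 3308, 0]) cube([3430, 166, 2320]);
translate([163, 450, 0]) cube([166, 2858, 2320]);
translate([3427, 450, 0]) cube([166, 2858, 2320]);


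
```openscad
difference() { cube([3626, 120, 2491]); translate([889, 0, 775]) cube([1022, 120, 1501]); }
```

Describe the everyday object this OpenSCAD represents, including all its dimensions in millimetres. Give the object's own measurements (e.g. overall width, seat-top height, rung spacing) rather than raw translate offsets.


A wall 3626 mm long (x), 120 mm thick (y), 2491 mm tall, with a rectangular window opening cut through it. The opening is 1022 mm wide and 1501 mm tall; its sill is at z = 775 mm and its near (−x) edge is 889 mm from the wall's −x end. The opening passes through the full wall thickness.


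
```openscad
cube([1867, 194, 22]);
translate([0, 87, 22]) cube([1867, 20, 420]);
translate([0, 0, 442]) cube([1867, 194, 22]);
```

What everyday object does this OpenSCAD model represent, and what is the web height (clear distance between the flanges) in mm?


An I-beam. The web height is 420 mm.

Two wide flanges with a thin centred web — an I-beam. Overall 464 mm minus two 22 mm flanges gives a web of 464 − 2·22 = 420 mm.


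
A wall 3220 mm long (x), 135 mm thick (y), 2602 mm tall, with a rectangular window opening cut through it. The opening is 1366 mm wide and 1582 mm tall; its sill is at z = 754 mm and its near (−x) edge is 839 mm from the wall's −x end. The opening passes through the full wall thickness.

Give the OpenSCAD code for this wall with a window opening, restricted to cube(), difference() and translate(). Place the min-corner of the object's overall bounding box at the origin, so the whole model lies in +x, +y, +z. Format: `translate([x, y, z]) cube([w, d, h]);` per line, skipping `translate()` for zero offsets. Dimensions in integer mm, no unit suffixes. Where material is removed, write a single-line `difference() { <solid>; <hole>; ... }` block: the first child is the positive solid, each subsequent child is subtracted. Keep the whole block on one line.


difference() { cube([3220, 135, 2602]); translate([839, 0, 754]) cube([1366, 135, 1582]); }


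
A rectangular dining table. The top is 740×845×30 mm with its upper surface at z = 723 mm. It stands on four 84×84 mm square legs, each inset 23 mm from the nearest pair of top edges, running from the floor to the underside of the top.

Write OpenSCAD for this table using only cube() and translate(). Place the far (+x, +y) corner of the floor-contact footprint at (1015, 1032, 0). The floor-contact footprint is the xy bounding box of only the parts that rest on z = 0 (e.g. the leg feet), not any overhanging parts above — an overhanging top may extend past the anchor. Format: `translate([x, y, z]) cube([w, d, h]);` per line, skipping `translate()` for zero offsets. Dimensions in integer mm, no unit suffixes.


// leg_h = 723 - 30 = 693
translate([298, 210, 693]) cube([740, 845, 30]);
translate([321, 233, 0]) cube([84, 84, 693]);
translate([931, 233, 0]) cube([84, 84, 693]);
translate([321, 948, 0]) cube([84, 84, 693]);
translate([931, 948, 0]) cube([84, 84, 693]);


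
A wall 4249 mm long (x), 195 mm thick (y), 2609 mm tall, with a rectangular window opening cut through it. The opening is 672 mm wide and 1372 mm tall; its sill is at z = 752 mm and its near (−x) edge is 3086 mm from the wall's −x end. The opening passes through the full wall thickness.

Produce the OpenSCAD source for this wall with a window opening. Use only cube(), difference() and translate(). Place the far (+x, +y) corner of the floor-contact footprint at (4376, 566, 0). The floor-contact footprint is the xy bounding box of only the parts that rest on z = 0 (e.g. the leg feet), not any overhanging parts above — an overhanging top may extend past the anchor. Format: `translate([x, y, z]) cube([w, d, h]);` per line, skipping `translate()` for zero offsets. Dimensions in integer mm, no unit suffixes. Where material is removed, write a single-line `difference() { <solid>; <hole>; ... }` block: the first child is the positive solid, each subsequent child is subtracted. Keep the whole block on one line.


difference() { translate([127, 371, 0]) cube([4249, 195, 2609]); translate([3213, 371, 752]) cube([672, 195, 1372]); }


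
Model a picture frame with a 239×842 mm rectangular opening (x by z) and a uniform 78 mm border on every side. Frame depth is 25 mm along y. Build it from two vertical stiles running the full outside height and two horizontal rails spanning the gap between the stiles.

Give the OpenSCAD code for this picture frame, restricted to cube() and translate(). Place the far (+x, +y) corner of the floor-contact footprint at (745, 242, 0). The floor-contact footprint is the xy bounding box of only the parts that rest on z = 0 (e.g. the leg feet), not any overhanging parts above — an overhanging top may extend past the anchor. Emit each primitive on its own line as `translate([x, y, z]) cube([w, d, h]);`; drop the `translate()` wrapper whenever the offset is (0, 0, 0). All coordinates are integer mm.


translate([350, 217, 0]) cube([78, 25, 998]);
translate([667, 217, 0]) cube([78, 25, 998]);
translate([428, 217, 0]) cube([239, 25, 78]);
translate([428, 217, 920]) cube([239, 25, 78]);


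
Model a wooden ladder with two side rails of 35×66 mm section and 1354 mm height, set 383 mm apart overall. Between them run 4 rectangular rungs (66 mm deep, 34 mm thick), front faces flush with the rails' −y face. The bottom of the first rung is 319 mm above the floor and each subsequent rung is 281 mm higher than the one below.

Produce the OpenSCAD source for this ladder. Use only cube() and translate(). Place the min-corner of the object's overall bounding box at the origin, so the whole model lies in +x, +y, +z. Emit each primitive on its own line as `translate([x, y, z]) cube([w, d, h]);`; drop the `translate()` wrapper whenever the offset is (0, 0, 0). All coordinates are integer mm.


cube([35, 66, 1354]);
translate([348, 0, 0]) cube([35, 66, 1354]);
translate([35, 0, 319]) cube([313, 66, 34]);
translate([35, 0, 600]) cube([313, 66, 34]);
translate([35, 0, 881]) cube([313, 66, 34]);
translate([35, 0, 1162]) cube([313, 66, 34]);


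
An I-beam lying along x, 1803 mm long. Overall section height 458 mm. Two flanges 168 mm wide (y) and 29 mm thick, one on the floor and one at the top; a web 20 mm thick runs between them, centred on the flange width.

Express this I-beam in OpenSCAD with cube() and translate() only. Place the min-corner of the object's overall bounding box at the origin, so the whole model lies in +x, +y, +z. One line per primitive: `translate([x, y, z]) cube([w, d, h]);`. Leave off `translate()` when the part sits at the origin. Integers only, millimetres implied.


cube([1803, 168, 29]);
translate([0, 74, 29]) cube([1803, 20, 400]);
translate([0, 0, 429]) cube([1803, 168, 29]);


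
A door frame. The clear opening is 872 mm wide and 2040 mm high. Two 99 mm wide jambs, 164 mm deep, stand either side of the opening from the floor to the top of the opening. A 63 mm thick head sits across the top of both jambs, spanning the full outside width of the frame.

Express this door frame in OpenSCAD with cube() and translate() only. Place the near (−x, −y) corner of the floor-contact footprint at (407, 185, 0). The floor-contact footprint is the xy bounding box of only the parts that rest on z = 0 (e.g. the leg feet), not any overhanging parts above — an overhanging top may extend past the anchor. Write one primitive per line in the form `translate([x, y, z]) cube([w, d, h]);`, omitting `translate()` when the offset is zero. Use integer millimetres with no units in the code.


translate([407, 185, 0]) cube([99, 164, 2040]);
translate([1378, 185, 0]) cube([99, 164, 2040]);
translate([407, 185, 2040]) cube([1070, 164, 63]);


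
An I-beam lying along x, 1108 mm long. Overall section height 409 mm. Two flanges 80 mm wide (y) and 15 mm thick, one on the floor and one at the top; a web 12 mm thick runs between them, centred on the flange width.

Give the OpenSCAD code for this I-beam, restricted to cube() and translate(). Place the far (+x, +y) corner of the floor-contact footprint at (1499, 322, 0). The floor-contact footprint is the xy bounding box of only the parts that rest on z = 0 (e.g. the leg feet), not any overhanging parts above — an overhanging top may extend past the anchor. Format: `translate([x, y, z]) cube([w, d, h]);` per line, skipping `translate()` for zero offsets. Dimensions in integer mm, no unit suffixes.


translate([391, 242, 0]) cube([1108, 80, 15]);
translate([391, 276, 15]) cube([1108, 12, 379]);
translate([391, 242, 394]) cube([1108, 80, 15]);


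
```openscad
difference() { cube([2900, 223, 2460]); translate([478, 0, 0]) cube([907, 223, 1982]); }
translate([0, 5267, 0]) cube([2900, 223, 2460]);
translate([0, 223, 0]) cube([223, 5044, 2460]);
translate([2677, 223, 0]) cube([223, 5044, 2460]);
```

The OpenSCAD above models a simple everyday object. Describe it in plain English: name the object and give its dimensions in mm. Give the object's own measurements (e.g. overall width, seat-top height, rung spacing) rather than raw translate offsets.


A single room: four walls, each 2460 mm tall and 223 mm thick, enclosing an outside footprint 2900×5490 mm (x × y), no floor or roof. The front and back walls (−y and +y sides) run the full x-width; the side walls fit between their inner faces. A door opening 907 mm wide and 1982 mm tall is cut through the front wall from the floor up, its −x edge 478 mm from the wall's −x end.


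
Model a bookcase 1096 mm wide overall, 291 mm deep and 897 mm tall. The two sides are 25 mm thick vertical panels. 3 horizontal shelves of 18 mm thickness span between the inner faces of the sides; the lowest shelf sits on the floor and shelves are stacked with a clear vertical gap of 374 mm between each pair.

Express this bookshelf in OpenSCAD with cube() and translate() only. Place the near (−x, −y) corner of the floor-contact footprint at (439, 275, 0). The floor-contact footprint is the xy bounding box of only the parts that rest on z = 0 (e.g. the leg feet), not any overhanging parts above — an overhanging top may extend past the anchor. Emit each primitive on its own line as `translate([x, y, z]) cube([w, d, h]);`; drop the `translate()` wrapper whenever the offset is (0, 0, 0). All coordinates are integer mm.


translate([439, 275, 0]) cube([25, 291, 897]);
translate([1510, 275, 0]) cube([25, 291, 897]);
translate([464, 275, 0]) cube([1046, 291, 18]);
translate([464, 275, 392]) cube([1046, 291, 18]);
translate([464, 275, 784]) cube([1046, 291, 18]);


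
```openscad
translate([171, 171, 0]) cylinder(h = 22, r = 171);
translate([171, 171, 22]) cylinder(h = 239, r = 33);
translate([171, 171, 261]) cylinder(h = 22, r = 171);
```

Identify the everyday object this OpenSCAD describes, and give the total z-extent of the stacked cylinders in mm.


A spool. The overall height is 283 mm.

Three coaxial cylinders, large–small–large — a spool. Two 22 mm flanges and a 239 mm core give 22 + 239 + 22 = 283 mm.


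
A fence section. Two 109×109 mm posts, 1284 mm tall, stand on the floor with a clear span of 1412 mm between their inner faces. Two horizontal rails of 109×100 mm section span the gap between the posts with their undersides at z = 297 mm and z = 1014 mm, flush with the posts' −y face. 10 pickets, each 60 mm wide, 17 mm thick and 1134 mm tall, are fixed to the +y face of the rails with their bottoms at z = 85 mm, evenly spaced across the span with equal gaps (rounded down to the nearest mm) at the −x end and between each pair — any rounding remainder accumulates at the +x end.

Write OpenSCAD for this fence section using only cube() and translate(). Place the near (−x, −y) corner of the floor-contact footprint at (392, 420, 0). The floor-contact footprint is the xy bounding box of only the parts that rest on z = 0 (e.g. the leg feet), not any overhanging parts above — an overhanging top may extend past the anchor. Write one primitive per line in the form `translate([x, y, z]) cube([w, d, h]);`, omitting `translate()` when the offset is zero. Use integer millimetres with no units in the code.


translate([392, 420, 0]) cube([109, 109, 1284]);
translate([1913, 420, 0]) cube([109, 109, 1284]);
translate([501, 420, 297]) cube([1412, 109, 100]);
translate([501, 420, 1014]) cube([1412, 109, 100]);
translate([574, 529, 85]) cube([60, 17, 1134]);
translate([707, 529, 85]) cube([60, 17, 1134]);
translate([840, 529, 85]) cube([60, 17, 1134]);
translate([973, 529, 85]) cube([60, 17, 1134]);
translate([1106, 529, 85]) cube([60, 17, 1134]);
translate([1239, 529, 85]) cube([60, 17, 1134]);
translate([1372, 529, 85]) cube([60, 17, 1134]);
translate([1505, 529, 85]) cube([60, 17, 1134]);
translate([1638, 529, 85]) cube([60, 17, 1134]);
translate([1771, 529, 85]) cube([60, 17, 1134]);


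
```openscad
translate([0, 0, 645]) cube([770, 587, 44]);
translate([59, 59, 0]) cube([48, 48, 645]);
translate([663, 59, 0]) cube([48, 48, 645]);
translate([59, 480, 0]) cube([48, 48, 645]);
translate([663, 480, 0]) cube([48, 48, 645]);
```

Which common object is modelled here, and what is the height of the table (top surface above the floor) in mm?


A table. The table height is 689 mm.

A 770×587×44 slab sits at z = 645 on four 48 mm square posts — a table. The top surface is at 645 + 44 = 689 mm.


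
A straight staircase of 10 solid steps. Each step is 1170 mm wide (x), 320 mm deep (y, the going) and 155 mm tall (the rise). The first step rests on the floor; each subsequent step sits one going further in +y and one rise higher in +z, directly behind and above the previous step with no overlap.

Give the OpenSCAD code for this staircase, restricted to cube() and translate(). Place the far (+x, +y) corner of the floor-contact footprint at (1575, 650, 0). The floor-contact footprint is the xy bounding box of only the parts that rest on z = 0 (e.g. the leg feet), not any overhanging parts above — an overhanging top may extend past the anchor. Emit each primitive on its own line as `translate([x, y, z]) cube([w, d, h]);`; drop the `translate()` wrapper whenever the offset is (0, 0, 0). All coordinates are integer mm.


translate([405, 330, 0]) cube([1170, 320, 155]);
translate([405, 650, 155]) cube([1170, 320, 155]);
translate([405, 970, 310]) cube([1170, 320, 155]);
translate([405, 1290, 465]) cube([1170, 320, 155]);
translate([405, 1610, 620]) cube([1170, 320, 155]);
translate([405, 1930, 775]) cube([1170, 320, 155]);
translate([405, 2250, 930]) cube([1170, 320, 155]);
translate([405, 2570, 1085]) cube([1170, 320, 155]);
translate([405, 2890, 1240]) cube([1170, 320, 155]);
translate([405, 3210, 1395]) cube([1170, 320, 155]);


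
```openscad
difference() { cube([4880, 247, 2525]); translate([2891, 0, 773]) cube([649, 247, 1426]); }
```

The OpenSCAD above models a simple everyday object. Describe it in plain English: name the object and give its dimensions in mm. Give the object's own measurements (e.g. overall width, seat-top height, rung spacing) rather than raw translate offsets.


A wall 4880 mm long (x), 247 mm thick (y), 2525 mm tall, with a rectangular window opening cut through it. The opening is 649 mm wide and 1426 mm tall; its sill is at z = 773 mm and its near (−x) edge is 2891 mm from the wall's −x end. The opening passes through the full wall thickness.


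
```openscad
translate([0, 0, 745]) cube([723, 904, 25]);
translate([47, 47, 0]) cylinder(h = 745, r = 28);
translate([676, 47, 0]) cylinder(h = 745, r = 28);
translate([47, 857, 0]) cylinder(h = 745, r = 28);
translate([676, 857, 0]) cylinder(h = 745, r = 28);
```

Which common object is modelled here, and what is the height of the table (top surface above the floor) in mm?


A table. The table height is 770 mm.

A 723×904×25 slab sits at z = 745 on four Ø56 mm round legs — a table. The top surface is at 745 + 25 = 770 mm.


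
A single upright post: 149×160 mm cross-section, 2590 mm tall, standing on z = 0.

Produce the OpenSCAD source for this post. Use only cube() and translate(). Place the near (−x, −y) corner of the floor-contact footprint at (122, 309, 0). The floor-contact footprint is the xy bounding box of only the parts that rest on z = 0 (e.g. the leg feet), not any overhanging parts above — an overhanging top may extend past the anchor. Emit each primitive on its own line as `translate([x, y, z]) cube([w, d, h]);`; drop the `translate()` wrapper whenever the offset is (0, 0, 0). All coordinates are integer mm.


translate([122, 309, 0]) cube([149, 160, 2590]);


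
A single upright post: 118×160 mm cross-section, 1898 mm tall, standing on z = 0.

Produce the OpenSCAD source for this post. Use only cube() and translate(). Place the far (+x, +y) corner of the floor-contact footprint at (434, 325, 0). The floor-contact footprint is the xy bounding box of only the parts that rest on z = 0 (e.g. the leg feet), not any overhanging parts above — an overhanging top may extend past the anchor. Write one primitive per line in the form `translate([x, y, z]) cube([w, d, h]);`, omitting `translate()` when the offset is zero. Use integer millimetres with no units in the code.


translate([316, 165, 0]) cube([118, 160, 1898]);


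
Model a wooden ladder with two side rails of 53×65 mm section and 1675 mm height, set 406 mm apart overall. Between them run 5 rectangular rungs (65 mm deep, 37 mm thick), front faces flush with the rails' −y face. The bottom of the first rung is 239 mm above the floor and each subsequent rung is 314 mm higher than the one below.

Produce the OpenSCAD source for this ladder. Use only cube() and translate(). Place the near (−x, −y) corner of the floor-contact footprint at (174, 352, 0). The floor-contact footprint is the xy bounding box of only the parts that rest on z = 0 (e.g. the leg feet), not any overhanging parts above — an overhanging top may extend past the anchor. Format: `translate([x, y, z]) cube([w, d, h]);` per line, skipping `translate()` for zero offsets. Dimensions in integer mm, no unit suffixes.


translate([174, 352, 0]) cube([53, 65, 1675]);
translate([527, 352, 0]) cube([53, 65, 1675]);
translate([227, 352, 239]) cube([300, 65, 37]);
translate([227, 352, 553]) cube([300, 65, 37]);
translate([227, 352, 867]) cube([300, 65, 37]);
translate([227, 352, 1181]) cube([300, 65, 37]);
translate([227, 352, 1495]) cube([300, 65, 37]);


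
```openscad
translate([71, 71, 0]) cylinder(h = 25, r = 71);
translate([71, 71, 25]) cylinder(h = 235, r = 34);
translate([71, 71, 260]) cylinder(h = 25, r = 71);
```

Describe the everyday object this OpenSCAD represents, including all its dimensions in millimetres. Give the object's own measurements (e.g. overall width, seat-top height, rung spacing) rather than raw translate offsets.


A spool: two coaxial disc flanges of radius 71 mm and thickness 25 mm, joined by a core cylinder of radius 34 mm and height 235 mm. The lower flange rests on z = 0 and the three cylinders share a vertical axis.


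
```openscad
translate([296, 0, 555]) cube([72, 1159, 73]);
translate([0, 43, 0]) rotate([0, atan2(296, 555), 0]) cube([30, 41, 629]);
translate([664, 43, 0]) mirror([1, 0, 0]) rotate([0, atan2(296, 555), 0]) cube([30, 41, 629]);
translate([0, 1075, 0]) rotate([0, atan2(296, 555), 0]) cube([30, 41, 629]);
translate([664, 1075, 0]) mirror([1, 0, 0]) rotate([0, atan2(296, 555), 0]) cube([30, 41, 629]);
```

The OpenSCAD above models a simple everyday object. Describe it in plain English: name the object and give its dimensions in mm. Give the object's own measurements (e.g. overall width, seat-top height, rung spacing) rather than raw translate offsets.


A sawhorse. A 72×1159×73 mm beam (x, y, z) sits on two A-frame leg pairs. Each pair is two raked legs of 30×41 mm section (41 mm along y) splaying symmetrically in x. Each leg rises 555 mm vertically over 296 mm of horizontal reach and is 629 mm long along its own axis. Every leg's outer bottom edge rests on the floor and its outer top edge meets a bottom edge of the beam — the left legs (tilting toward +x) meet the beam's −x bottom edge, the right legs (their mirror images, tilting toward −x) meet its +x bottom edge — so the leg tops tuck under the beam, the beam's underside is 555 mm above the floor, and the feet are 664 mm apart outside-to-outside with the beam centred between them. The two leg pairs are set in 43 mm from either end of the beam.


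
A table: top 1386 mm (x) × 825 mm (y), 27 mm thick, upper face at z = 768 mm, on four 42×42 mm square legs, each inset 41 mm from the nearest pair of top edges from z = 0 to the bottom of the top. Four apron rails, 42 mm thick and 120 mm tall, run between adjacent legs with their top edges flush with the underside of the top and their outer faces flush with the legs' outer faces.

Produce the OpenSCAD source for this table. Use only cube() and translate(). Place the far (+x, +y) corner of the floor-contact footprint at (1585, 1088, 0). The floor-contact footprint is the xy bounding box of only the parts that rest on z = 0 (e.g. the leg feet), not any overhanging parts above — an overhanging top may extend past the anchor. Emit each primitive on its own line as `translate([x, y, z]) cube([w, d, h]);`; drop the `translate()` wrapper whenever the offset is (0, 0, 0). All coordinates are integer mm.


translate([240, 304, 741]) cube([1386, 825, 27]);
translate([281, 345, 0]) cube([42, 42, 741]);
translate([1543, 345, 0]) cube([42, 42, 741]);
translate([281, 1046, 0]) cube([42, 42, 741]);
translate([1543, 1046, 0]) cube([42, 42, 741]);
translate([323, 345, 621]) cube([1220, 42, 120]);
translate([323, 1046, 621]) cube([1220, 42, 120]);
translate([281, 387, 621]) cube([42, 659, 120]);
translate([1543, 387, 621]) cube([42, 659, 120]);


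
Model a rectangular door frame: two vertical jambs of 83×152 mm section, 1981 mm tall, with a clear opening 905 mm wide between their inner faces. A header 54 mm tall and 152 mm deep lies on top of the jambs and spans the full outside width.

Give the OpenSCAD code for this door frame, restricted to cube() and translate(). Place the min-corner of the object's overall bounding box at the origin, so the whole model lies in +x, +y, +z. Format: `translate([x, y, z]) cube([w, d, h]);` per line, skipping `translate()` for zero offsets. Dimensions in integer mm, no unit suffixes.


cube([83, 152, 1981]);
translate([988, 0, 0]) cube([83, 152, 1981]);
translate([0, 0, 1981]) cube([1071, 152, 54]);


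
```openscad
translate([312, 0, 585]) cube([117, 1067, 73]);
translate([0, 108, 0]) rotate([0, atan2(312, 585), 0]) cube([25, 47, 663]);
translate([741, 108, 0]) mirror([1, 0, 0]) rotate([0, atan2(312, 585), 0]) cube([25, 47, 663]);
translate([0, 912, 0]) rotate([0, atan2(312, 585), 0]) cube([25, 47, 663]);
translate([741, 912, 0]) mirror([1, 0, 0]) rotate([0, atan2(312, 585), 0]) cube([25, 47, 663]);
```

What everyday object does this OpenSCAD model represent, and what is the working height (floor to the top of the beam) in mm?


A sawhorse. The overall height is 658 mm.

A beam across two mirrored pairs of raked legs — a sawhorse. The beam's underside is at z = 585 (matching the legs' vertical rise in atan2(312, 585)) and the beam is 73 mm tall, so its top is at 585 + 73 = 658 mm. The raked legs top out at the beam's underside, so that is the highest point.


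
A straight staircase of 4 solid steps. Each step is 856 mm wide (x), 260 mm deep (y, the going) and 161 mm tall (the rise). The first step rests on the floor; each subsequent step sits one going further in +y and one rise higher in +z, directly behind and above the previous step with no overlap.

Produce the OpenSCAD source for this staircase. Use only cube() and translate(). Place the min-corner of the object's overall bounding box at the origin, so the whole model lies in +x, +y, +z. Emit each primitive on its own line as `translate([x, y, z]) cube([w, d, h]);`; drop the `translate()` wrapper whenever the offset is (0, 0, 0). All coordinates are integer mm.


cube([856, 260, 161]);
translate([0, 260, 161]) cube([856, 260, 161]);
translate([0, 520, 322]) cube([856, 260, 161]);
translate([0, 780, 483]) cube([856, 260, 161]);


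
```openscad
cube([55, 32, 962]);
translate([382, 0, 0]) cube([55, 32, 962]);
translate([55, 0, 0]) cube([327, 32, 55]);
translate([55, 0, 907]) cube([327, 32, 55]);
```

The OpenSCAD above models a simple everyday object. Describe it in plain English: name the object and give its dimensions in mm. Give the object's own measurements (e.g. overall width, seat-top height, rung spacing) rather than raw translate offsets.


A rectangular picture frame lying in the x–z plane (depth along y). The opening is 327 mm wide (x) by 852 mm tall (z), surrounded by a border 55 mm wide on all four sides. The frame is 32 mm deep and is made of two full-height vertical stiles with two horizontal rails fitted between them.


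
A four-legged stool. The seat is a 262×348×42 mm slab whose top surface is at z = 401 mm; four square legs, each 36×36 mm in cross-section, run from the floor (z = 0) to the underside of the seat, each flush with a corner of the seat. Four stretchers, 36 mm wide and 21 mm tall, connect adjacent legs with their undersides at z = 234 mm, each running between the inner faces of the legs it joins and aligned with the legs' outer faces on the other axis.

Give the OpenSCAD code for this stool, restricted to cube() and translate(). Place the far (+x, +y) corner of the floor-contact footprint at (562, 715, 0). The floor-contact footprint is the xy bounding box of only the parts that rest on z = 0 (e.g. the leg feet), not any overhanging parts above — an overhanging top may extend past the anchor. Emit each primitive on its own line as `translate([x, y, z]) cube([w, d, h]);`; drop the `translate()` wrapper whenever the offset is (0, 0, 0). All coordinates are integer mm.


translate([300, 367, 359]) cube([262, 348, 42]);
translate([300, 367, 0]) cube([36, 36, 359]);
translate([526, 367, 0]) cube([36, 36, 359]);
translate([300, 679, 0]) cube([36, 36, 359]);
translate([526, 679, 0]) cube([36, 36, 359]);
translate([336, 367, 234]) cube([190, 36, 21]);
translate([336, 679, 234]) cube([190, 36, 21]);
translate([300, 403, 234]) cube([36, 276, 21]);
translate([526, 403, 234]) cube([36, 276, 21]);


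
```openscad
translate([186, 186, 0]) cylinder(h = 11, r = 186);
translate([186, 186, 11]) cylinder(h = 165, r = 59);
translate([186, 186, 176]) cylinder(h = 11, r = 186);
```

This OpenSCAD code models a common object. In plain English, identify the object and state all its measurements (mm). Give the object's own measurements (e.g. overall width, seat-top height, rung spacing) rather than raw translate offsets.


A spool: two coaxial disc flanges of radius 186 mm and thickness 11 mm, joined by a core cylinder of radius 59 mm and height 165 mm. The lower flange rests on z = 0 and the three cylinders share a vertical axis.


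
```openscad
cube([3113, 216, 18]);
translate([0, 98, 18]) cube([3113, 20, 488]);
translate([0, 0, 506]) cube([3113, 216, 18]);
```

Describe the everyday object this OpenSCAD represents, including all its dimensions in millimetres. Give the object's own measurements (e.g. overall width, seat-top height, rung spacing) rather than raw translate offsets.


An I-beam lying along x, 3113 mm long. Overall section height 524 mm. Two flanges 216 mm wide (y) and 18 mm thick, one on the floor and one at the top; a web 20 mm thick runs between them, centred on the flange width.


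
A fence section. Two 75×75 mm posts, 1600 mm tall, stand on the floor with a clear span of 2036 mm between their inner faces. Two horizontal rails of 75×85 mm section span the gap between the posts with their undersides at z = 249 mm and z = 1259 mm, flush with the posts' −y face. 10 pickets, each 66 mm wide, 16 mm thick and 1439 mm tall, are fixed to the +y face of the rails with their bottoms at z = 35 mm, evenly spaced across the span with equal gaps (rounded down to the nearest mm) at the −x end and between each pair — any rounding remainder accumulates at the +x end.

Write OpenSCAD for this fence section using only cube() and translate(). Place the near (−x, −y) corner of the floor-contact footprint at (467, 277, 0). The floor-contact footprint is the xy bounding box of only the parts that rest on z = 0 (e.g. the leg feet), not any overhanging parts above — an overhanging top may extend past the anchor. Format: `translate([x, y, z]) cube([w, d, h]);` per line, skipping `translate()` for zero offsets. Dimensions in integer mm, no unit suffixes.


translate([467, 277, 0]) cube([75, 75, 1600]);
translate([2578, 277, 0]) cube([75, 75, 1600]);
translate([542, 277, 249]) cube([2036, 75, 85]);
translate([542, 277, 1259]) cube([2036, 75, 85]);
translate([667, 352, 35]) cube([66, 16, 1439]);
translate([858, 352, 35]) cube([66, 16, 1439]);
translate([1049, 352, 35]) cube([66, 16, 1439]);
translate([1240, 352, 35]) cube([66, 16, 1439]);
translate([1431, 352, 35]) cube([66, 16, 1439]);
translate([1622, 352, 35]) cube([66, 16, 1439]);
translate([1813, 352, 35]) cube([66, 16, 1439]);
translate([2004, 352, 35]) cube([66, 16, 1439]);
translate([2195, 352, 35]) cube([66, 16, 1439]);
translate([2386, 352, 35]) cube([66, 16, 1439]);


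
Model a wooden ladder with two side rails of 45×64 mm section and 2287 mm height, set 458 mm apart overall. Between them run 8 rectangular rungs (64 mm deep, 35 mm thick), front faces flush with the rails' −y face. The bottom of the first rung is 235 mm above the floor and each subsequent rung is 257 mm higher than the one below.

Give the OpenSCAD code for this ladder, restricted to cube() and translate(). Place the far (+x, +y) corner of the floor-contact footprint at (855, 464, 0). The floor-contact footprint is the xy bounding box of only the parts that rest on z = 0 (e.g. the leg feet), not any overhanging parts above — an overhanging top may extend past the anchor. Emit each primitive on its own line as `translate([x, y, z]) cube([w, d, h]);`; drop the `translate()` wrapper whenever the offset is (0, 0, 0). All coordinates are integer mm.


translate([397, 400, 0]) cube([45, 64, 2287]);
translate([810, 400, 0]) cube([45, 64, 2287]);
translate([442, 400, 235]) cube([368, 64, 35]);
translate([442, 400, 492]) cube([368, 64, 35]);
translate([442, 400, 749]) cube([368, 64, 35]);
translate([442, 400, 1006]) cube([368, 64, 35]);
translate([442, 400, 1263]) cube([368, 64, 35]);
translate([442, 400, 1520]) cube([368, 64, 35]);
translate([442, 400, 1777]) cube([368, 64, 35]);
translate([442, 400, 2034]) cube([368, 64, 35]);


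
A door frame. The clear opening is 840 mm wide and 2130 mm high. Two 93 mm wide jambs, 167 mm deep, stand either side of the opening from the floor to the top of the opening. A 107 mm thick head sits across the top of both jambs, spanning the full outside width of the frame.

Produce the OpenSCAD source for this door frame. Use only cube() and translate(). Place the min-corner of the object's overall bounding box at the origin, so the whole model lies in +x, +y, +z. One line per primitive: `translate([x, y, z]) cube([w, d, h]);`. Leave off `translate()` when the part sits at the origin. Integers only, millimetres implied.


cube([93, 167, 2130]);
translate([933, 0, 0]) cube([93, 167, 2130]);
translate([0, 0, 2130]) cube([1026, 167, 107]);


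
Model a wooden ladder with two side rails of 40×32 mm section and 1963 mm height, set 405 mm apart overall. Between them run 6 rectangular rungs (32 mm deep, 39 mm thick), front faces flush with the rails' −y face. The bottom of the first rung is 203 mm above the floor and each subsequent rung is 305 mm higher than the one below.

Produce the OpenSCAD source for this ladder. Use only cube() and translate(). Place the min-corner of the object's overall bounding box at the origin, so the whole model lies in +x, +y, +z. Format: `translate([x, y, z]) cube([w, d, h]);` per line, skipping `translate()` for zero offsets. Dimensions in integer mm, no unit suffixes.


cube([40, 32, 1963]);
translate([365, 0, 0]) cube([40, 32, 1963]);
translate([40, 0, 203]) cube([325, 32, 39]);
translate([40, 0, 508]) cube([325, 32, 39]);
translate([40, 0, 813]) cube([325, 32, 39]);
translate([40, 0, 1118]) cube([325, 32, 39]);
translate([40, 0, 1423]) cube([325, 32, 39]);
translate([40, 0, 1728]) cube([325, 32, 39]);


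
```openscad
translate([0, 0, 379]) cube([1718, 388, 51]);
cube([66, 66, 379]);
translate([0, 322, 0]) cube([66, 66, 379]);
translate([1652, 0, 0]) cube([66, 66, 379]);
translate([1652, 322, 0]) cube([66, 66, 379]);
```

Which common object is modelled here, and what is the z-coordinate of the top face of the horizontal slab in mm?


A bench. The seat-top height is 430 mm.

A long slab on four corner posts — a bench. The slab sits at z = 379 with thickness 51, so the top is 379 + 51 = 430 mm.


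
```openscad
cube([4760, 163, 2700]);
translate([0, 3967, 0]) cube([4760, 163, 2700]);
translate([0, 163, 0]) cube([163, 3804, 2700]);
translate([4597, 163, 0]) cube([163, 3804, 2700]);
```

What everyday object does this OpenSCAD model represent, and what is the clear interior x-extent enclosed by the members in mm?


A house (or room) frame. The interior width is 4434 mm.

Four 2700 mm walls enclosing a rectangle with no floor or roof — a room or house frame. Outside width is 4760 mm and wall thickness is 163 mm, so the interior width is 4760 − 2 × 163 = 4434 mm.


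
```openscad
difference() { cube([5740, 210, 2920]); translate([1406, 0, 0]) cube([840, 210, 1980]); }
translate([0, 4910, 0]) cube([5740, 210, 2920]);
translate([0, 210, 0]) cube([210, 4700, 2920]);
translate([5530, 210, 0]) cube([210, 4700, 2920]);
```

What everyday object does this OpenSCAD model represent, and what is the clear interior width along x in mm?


A single room. The interior width is 5320 mm.

Four walls enclosing a rectangle with a door in the front wall — a room. Outside width 5740 minus two 210 mm walls gives 5320 mm.


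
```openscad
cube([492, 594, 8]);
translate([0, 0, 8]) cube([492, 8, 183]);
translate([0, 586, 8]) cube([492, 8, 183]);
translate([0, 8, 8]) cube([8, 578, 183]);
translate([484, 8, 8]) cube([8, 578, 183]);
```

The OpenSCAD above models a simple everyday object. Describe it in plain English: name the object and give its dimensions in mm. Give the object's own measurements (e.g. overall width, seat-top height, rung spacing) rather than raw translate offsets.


An open-topped rectangular box: outside dimensions 492×594×191 mm, with a uniform wall and base thickness of 8 mm. The base is a full 492×594 slab on the floor; four walls sit on top of the base. The front and back walls (the −y and +y sides) span the full width; the two side walls fit between them.


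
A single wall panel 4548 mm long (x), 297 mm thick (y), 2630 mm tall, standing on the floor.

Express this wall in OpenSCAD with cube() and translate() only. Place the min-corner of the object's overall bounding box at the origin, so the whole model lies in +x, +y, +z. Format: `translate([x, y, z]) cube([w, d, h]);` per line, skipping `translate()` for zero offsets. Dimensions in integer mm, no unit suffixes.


cube([4548, 297, 2630]);


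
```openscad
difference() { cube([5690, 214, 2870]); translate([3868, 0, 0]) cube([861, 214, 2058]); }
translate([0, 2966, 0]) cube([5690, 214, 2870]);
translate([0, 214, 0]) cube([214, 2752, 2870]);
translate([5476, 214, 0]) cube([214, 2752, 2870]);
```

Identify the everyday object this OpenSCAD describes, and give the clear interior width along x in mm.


A single room. The interior width is 5262 mm.

Four walls enclosing a rectangle with a door in the front wall — a room. Outside width 5690 minus two 214 mm walls gives 5262 mm.


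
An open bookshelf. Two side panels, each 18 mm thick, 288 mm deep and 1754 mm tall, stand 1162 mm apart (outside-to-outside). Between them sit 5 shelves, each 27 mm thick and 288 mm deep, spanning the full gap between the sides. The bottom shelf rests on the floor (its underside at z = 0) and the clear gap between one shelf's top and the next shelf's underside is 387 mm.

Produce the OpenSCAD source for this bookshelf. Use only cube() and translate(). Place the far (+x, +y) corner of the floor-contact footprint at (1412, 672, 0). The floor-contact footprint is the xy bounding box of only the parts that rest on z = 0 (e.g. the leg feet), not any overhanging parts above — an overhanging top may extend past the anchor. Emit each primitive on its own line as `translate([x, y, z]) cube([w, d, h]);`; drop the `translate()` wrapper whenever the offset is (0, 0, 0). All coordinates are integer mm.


translate([250, 384, 0]) cube([18, 288, 1754]);
translate([1394, 384, 0]) cube([18, 288, 1754]);
translate([268, 384, 0]) cube([1126, 288, 27]);
translate([268, 384, 414]) cube([1126, 288, 27]);
translate([268, 384, 828]) cube([1126, 288, 27]);
translate([268, 384, 1242]) cube([1126, 288, 27]);
translate([268, 384, 1656]) cube([1126, 288, 27]);
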